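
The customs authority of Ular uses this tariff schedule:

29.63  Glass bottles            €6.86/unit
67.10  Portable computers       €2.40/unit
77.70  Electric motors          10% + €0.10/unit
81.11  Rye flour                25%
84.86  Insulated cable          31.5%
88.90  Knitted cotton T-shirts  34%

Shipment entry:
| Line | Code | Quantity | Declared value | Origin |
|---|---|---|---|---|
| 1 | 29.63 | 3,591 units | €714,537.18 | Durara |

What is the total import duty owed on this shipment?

Line 1 (29.63, Durara, 3,591 units, €714,537.18):
Base rate for 29.63 is €6.86/unit.
Duty = 3,591 × €6.86 = €24,634.26.

€24,634.26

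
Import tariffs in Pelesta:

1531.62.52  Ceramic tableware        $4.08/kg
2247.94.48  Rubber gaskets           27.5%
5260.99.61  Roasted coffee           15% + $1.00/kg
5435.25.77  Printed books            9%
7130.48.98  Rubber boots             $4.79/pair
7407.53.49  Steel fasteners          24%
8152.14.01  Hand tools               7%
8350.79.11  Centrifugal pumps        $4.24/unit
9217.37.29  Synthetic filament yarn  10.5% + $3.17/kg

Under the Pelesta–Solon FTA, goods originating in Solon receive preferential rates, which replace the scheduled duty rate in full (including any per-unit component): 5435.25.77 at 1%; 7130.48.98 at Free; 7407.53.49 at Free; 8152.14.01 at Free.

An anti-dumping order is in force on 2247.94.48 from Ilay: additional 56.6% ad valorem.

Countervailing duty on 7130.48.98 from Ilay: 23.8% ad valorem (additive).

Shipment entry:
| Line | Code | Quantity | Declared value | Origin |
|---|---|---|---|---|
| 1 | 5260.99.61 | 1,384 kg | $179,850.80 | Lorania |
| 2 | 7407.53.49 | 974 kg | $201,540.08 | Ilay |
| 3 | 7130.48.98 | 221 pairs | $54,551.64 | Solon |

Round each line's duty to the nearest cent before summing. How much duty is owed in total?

Line 1 (5260.99.61, Lorania, 1,384 kg, $179,850.80):
Base rate for 5260.99.61 is 15% + $1.00/kg.
Duty = $179,850.80 × 15% + 1,384 × $1.00 = $28,361.62.
Line 2 (7407.53.49, Ilay, 974 kg, $201,540.08):
Base rate for 7407.53.49 is 24%.
7407.53.49 has an FTA preferential rate, but origin Ilay is not Solon; base rate stands.
Duty = $201,540.08 × 24% = $48,369.62.
Line 3 (7130.48.98, Solon, 221 pairs, $54,551.64):
Base rate for 7130.48.98 is $4.79/pair.
Origin Solon qualifies under the Pelesta–Solon agreement and 7130.48.98 is covered: preferential rate Free applies instead.
The additional-duty order on 7130.48.98 targets Ilay, not Solon; it does not apply.
Duty = $54,551.64 × 0% = $0.00.
Total = $28,361.62 + $48,369.62 + $0.00 = $76,731.24.

$76,731.24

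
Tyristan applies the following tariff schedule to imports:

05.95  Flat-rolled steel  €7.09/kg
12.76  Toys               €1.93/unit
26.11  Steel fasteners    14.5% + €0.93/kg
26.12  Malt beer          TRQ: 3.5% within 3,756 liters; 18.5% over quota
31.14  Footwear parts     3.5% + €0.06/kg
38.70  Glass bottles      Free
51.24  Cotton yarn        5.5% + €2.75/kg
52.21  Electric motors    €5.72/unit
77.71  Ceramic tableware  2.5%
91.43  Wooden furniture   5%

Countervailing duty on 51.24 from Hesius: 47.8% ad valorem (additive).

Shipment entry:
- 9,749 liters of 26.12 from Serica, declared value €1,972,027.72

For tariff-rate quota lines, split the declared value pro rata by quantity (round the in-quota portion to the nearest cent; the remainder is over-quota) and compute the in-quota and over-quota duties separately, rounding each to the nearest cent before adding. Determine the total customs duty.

Line 1 (26.12, Serica, 9,749 liters, €1,972,027.72):
Code 26.12 is under a tariff-rate quota (threshold 3,756 liters). In-quota: 3,756 liters at 3.5%; over-quota: 5,993 liters at 18.5%.
Pro-rata value split: in-quota = €1,972,027.72 × 3,756/9,749 = €759,763.68; over-quota = €1,972,027.72 − €759,763.68 = €1,212,264.04.
In-quota duty = €759,763.68 × 3.5% = €26,591.73. Over-quota duty = €1,212,264.04 × 18.5% = €224,268.85.
Line duty = €26,591.73 + €224,268.85 = €250,860.58.

€250,860.58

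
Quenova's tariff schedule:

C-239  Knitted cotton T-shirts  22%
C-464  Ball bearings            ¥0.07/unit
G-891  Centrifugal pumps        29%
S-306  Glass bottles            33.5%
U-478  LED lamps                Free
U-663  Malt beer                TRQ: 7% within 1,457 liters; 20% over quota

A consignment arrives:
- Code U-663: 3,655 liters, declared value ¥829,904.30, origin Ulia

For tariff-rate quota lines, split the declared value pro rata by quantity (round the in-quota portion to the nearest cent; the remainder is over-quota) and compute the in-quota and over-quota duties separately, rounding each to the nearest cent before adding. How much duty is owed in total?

Line 1 (U-663, Ulia, 3,655 liters, ¥829,904.30):
Code U-663 is under a tariff-rate quota (threshold 1,457 liters). In-quota: 1,457 liters at 7%; over-quota: 2,198 liters at 20%.
Pro-rata value split: in-quota = ¥829,904.30 × 1,457/3,655 = ¥330,826.42; over-quota = ¥829,904.30 − ¥330,826.42 = ¥499,077.88.
In-quota duty = ¥330,826.42 × 7% = ¥23,157.85. Over-quota duty = ¥499,077.88 × 20% = ¥99,815.58.
Line duty = ¥23,157.85 + ¥99,815.58 = ¥122,973.43.

¥122,973.43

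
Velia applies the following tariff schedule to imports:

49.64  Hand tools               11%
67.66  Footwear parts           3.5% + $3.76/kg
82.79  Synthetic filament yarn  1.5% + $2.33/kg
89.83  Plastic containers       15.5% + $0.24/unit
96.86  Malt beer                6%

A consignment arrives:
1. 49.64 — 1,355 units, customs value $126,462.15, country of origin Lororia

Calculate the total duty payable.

$13,910.84

Line 1 (49.64, Lororia, 1,355 units, $126,462.15):
Base rate for 49.64 is 11%.
Duty = $126,462.15 × 11% = $13,910.84.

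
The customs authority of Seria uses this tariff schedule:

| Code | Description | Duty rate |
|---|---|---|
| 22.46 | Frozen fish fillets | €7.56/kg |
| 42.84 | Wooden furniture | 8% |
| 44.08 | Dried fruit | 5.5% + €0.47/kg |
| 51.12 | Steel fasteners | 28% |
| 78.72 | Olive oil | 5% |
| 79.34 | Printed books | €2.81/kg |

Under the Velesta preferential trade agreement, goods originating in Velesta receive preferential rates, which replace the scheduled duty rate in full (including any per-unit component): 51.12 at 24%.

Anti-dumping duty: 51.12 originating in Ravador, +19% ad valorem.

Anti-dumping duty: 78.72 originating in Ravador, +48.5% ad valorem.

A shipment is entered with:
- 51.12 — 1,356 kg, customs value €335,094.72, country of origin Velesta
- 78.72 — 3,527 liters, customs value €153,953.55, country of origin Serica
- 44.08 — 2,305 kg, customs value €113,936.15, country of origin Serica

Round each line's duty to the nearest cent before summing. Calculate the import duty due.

Line 1 (51.12, Velesta, 1,356 kg, €335,094.72):
Base rate for 51.12 is 28%.
Origin Velesta qualifies under the Seria–Velesta agreement and 51.12 is covered: preferential rate 24% applies instead.
The additional-duty order on 51.12 targets Ravador, not Velesta; it does not apply.
Duty = €335,094.72 × 24% = €80,422.73.
Line 2 (78.72, Serica, 3,527 liters, €153,953.55):
Base rate for 78.72 is 5%.
The additional-duty order on 78.72 targets Ravador, not Serica; it does not apply.
Duty = €153,953.55 × 5% = €7,697.68.
Line 3 (44.08, Serica, 2,305 kg, €113,936.15):
Base rate for 44.08 is 5.5% + €0.47/kg.
Duty = €113,936.15 × 5.5% + 2,305 × €0.47 = €7,349.84.
Total = €80,422.73 + €7,697.68 + €7,349.84 = €95,470.25.

€95,470.25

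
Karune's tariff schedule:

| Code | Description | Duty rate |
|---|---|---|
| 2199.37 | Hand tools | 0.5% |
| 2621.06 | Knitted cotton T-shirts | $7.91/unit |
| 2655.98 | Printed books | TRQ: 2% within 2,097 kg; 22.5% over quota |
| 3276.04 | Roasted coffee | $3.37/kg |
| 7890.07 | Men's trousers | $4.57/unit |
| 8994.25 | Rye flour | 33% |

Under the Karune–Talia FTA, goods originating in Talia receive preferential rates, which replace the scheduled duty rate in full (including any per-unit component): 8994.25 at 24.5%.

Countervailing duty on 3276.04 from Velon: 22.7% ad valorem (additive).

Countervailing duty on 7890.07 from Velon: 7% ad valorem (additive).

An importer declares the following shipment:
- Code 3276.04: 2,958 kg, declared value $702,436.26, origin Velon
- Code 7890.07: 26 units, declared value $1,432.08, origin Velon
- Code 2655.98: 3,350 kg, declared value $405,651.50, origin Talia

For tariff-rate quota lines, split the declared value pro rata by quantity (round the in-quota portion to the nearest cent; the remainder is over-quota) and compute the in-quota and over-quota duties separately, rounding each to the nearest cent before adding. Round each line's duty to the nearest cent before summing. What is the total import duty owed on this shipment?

Line 1 (3276.04, Velon, 2,958 kg, $702,436.26):
Base rate for 3276.04 is $3.37/kg.
Additional duty on 3276.04 from Velon: +22.7% ad valorem. Applied ad valorem rate = 22.7%.
Duty = $702,436.26 × 22.7% + 2,958 × $3.37 = $169,421.49.
Line 2 (7890.07, Velon, 26 units, $1,432.08):
Base rate for 7890.07 is $4.57/unit.
Additional duty on 7890.07 from Velon: +7% ad valorem. Applied ad valorem rate = 7%.
Duty = $1,432.08 × 7% + 26 × $4.57 = $219.07.
Line 3 (2655.98, Talia, 3,350 kg, $405,651.50):
Code 2655.98 is under a tariff-rate quota (threshold 2,097 kg). In-quota: 2,097 kg at 2%; over-quota: 1,253 kg at 22.5%.
Pro-rata value split: in-quota = $405,651.50 × 2,097/3,350 = $253,925.73; over-quota = $405,651.50 − $253,925.73 = $151,725.77.
In-quota duty = $253,925.73 × 2% = $5,078.51. Over-quota duty = $151,725.77 × 22.5% = $34,138.30.
Line duty = $5,078.51 + $34,138.30 = $39,216.81.
Total = $169,421.49 + $219.07 + $39,216.81 = $208,857.37.

$208,857.37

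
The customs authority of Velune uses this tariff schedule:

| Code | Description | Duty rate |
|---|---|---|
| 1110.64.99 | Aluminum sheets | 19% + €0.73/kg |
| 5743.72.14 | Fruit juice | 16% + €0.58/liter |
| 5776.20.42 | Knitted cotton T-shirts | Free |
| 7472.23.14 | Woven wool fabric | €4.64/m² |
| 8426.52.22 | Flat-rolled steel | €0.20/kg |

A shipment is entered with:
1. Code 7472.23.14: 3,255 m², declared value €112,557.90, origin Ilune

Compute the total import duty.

€15,103.20

Line 1 (7472.23.14, Ilune, 3,255 m², €112,557.90):
Base rate for 7472.23.14 is €4.64/m².
Duty = 3,255 × €4.64 = €15,103.20.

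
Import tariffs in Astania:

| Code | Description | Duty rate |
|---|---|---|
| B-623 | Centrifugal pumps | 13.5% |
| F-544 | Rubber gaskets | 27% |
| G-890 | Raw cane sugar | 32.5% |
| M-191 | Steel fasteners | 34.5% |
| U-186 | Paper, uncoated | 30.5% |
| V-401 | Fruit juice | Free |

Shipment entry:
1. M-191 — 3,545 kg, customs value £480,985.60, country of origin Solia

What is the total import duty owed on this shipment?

£165,940.03

Line 1 (M-191, Solia, 3,545 kg, £480,985.60):
Base rate for M-191 is 34.5%.
Duty = £480,985.60 × 34.5% = £165,940.03.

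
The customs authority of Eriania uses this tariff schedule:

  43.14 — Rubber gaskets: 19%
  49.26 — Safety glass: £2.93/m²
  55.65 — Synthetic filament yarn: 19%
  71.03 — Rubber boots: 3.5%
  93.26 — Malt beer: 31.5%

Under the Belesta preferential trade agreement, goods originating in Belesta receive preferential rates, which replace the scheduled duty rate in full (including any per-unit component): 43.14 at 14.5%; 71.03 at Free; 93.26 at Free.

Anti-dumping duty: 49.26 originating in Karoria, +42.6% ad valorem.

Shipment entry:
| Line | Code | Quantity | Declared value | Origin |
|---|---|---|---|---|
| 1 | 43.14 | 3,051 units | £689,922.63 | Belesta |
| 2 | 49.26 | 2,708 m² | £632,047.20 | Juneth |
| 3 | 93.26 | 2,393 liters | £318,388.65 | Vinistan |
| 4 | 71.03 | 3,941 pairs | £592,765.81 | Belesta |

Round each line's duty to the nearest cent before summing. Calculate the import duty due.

£208,265.64

Line 1 (43.14, Belesta, 3,051 units, £689,922.63):
Base rate for 43.14 is 19%.
Origin Belesta qualifies under the Eriania–Belesta agreement and 43.14 is covered: preferential rate 14.5% applies instead.
Duty = £689,922.63 × 14.5% = £100,038.78.
Line 2 (49.26, Juneth, 2,708 m², £632,047.20):
Base rate for 49.26 is £2.93/m².
The additional-duty order on 49.26 targets Karoria, not Juneth; it does not apply.
Duty = 2,708 × £2.93 = £7,934.44.
Line 3 (93.26, Vinistan, 2,393 liters, £318,388.65):
Base rate for 93.26 is 31.5%.
93.26 has an FTA preferential rate, but origin Vinistan is not Belesta; base rate stands.
Duty = £318,388.65 × 31.5% = £100,292.42.
Line 4 (71.03, Belesta, 3,941 pairs, £592,765.81):
Base rate for 71.03 is 3.5%.
Origin Belesta qualifies under the Eriania–Belesta agreement and 71.03 is covered: preferential rate Free applies instead.
Duty = £592,765.81 × 0% = £0.00.
Total = £100,038.78 + £7,934.44 + £100,292.42 + £0.00 = £208,265.64.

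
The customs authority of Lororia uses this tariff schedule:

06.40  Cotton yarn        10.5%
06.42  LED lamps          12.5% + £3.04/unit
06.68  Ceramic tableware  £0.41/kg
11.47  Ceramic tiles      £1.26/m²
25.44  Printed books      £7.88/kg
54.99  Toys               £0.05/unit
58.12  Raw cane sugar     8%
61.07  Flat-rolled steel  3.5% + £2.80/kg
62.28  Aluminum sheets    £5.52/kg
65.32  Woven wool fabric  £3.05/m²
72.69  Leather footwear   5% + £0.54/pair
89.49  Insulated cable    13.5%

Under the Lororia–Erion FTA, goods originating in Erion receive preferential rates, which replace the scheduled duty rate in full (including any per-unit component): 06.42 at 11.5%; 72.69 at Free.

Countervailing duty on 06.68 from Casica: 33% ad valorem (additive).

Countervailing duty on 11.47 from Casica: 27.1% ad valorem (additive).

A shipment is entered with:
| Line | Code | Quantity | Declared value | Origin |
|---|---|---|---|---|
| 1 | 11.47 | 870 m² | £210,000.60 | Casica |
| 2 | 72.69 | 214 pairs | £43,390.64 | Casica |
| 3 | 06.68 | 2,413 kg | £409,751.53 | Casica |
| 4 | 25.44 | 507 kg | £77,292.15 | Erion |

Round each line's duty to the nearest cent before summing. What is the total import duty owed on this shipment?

£200,493.94

Line 1 (11.47, Casica, 870 m², £210,000.60):
Base rate for 11.47 is £1.26/m².
Additional duty on 11.47 from Casica: +27.1% ad valorem. Applied ad valorem rate = 27.1%.
Duty = £210,000.60 × 27.1% + 870 × £1.26 = £58,006.36.
Line 2 (72.69, Casica, 214 pairs, £43,390.64):
Base rate for 72.69 is 5% + £0.54/pair.
72.69 has an FTA preferential rate, but origin Casica is not Erion; base rate stands.
Duty = £43,390.64 × 5% + 214 × £0.54 = £2,285.09.
Line 3 (06.68, Casica, 2,413 kg, £409,751.53):
Base rate for 06.68 is £0.41/kg.
Additional duty on 06.68 from Casica: +33% ad valorem. Applied ad valorem rate = 33%.
Duty = £409,751.53 × 33% + 2,413 × £0.41 = £136,207.33.
Line 4 (25.44, Erion, 507 kg, £77,292.15):
Base rate for 25.44 is £7.88/kg.
Origin Erion is the FTA partner but 25.44 is not on the preference list; base rate stands.
Duty = 507 × £7.88 = £3,995.16.
Total = £58,006.36 + £2,285.09 + £136,207.33 + £3,995.16 = £200,493.94.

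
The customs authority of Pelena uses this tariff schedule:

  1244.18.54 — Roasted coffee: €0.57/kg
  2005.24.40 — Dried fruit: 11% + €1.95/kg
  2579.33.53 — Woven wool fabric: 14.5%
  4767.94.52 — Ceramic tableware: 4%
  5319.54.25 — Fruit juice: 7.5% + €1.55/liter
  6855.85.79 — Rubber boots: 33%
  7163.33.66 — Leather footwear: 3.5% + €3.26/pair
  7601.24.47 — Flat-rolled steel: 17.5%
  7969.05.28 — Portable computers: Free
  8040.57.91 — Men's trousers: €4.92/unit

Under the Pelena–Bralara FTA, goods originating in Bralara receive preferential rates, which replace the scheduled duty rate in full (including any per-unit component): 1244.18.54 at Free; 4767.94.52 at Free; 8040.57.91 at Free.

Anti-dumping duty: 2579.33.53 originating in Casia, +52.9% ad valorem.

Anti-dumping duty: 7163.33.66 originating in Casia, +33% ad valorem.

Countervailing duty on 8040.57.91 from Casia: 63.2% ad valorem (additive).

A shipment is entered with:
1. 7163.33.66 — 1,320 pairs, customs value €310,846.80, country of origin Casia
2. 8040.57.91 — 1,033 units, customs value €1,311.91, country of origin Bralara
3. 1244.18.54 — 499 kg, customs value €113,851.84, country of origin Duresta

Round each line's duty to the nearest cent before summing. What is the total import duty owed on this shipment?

€118,046.71

Line 1 (7163.33.66, Casia, 1,320 pairs, €310,846.80):
Base rate for 7163.33.66 is 3.5% + €3.26/pair.
Additional duty on 7163.33.66 from Casia: +33%. Applied ad valorem rate: 3.5% + 33% = 36.5%.
Duty = €310,846.80 × 36.5% + 1,320 × €3.26 = €117,762.28.
Line 2 (8040.57.91, Bralara, 1,033 units, €1,311.91):
Base rate for 8040.57.91 is €4.92/unit.
Origin Bralara qualifies under the Pelena–Bralara agreement and 8040.57.91 is covered: preferential rate Free applies instead.
The additional-duty order on 8040.57.91 targets Casia, not Bralara; it does not apply.
Duty = €1,311.91 × 0% = €0.00.
Line 3 (1244.18.54, Duresta, 499 kg, €113,851.84):
Base rate for 1244.18.54 is €0.57/kg.
1244.18.54 has an FTA preferential rate, but origin Duresta is not Bralara; base rate stands.
Duty = 499 × €0.57 = €284.43.
Total = €117,762.28 + €0.00 + €284.43 = €118,046.71.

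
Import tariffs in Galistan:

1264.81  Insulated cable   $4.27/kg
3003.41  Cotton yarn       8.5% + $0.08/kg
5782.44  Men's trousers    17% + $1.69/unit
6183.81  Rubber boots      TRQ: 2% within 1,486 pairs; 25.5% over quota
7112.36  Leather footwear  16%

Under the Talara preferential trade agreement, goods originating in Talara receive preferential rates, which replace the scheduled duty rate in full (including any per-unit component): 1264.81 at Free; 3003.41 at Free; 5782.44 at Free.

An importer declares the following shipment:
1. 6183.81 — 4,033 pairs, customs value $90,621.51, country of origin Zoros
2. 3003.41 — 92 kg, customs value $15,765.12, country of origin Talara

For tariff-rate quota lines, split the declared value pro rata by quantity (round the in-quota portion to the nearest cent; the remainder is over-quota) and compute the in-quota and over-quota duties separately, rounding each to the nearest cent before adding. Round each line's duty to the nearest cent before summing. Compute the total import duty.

$15,261.74

Line 1 (6183.81, Zoros, 4,033 pairs, $90,621.51):
Code 6183.81 is under a tariff-rate quota (threshold 1,486 pairs). In-quota: 1,486 pairs at 2%; over-quota: 2,547 pairs at 25.5%.
Pro-rata value split: in-quota = $90,621.51 × 1,486/4,033 = $33,390.42; over-quota = $90,621.51 − $33,390.42 = $57,231.09.
In-quota duty = $33,390.42 × 2% = $667.81. Over-quota duty = $57,231.09 × 25.5% = $14,593.93.
Line duty = $667.81 + $14,593.93 = $15,261.74.
Line 2 (3003.41, Talara, 92 kg, $15,765.12):
Base rate for 3003.41 is 8.5% + $0.08/kg.
Origin Talara qualifies under the Galistan–Talara agreement and 3003.41 is covered: preferential rate Free applies instead.
Duty = $15,765.12 × 0% = $0.00.
Total = $15,261.74 + $0.00 = $15,261.74.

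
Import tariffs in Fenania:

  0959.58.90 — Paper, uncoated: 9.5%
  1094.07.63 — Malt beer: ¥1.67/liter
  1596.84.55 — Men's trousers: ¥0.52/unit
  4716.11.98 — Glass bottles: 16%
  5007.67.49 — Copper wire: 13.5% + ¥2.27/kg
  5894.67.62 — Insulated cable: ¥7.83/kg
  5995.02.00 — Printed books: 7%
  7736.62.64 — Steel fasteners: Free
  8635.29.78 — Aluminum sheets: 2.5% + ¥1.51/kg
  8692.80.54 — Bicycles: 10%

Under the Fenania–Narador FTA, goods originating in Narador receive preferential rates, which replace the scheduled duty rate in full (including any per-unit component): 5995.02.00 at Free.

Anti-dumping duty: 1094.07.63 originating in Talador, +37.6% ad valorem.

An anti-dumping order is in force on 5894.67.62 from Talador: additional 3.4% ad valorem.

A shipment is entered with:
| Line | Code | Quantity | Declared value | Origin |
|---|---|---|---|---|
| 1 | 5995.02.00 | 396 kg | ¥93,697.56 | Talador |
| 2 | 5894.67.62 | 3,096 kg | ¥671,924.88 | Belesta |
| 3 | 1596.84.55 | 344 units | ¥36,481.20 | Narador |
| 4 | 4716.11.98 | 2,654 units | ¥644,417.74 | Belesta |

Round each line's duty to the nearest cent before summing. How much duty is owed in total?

Line 1 (5995.02.00, Talador, 396 kg, ¥93,697.56):
Base rate for 5995.02.00 is 7%.
5995.02.00 has an FTA preferential rate, but origin Talador is not Narador; base rate stands.
Duty = ¥93,697.56 × 7% = ¥6,558.83.
Line 2 (5894.67.62, Belesta, 3,096 kg, ¥671,924.88):
Base rate for 5894.67.62 is ¥7.83/kg.
The additional-duty order on 5894.67.62 targets Talador, not Belesta; it does not apply.
Duty = 3,096 × ¥7.83 = ¥24,241.68.
Line 3 (1596.84.55, Narador, 344 units, ¥36,481.20):
Base rate for 1596.84.55 is ¥0.52/unit.
Origin Narador is the FTA partner but 1596.84.55 is not on the preference list; base rate stands.
Duty = 344 × ¥0.52 = ¥178.88.
Line 4 (4716.11.98, Belesta, 2,654 units, ¥644,417.74):
Base rate for 4716.11.98 is 16%.
Duty = ¥644,417.74 × 16% = ¥103,106.84.
Total = ¥6,558.83 + ¥24,241.68 + ¥178.88 + ¥103,106.84 = ¥134,086.23.

¥134,086.23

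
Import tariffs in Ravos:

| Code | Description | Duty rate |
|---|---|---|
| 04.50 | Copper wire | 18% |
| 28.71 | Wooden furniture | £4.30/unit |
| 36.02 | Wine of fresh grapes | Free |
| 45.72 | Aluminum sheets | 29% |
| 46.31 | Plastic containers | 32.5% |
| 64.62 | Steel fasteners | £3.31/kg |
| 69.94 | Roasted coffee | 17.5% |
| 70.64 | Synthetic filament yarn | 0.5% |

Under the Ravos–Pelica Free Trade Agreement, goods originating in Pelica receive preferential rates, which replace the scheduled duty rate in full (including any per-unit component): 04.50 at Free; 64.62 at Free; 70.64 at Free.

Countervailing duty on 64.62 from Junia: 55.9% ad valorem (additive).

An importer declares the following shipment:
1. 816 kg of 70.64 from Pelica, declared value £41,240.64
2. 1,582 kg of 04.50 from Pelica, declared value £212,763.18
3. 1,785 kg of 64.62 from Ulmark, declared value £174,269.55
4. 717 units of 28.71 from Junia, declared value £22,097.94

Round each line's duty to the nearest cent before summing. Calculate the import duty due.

Line 1 (70.64, Pelica, 816 kg, £41,240.64):
Base rate for 70.64 is 0.5%.
Origin Pelica qualifies under the Ravos–Pelica agreement and 70.64 is covered: preferential rate Free applies instead.
Duty = £41,240.64 × 0% = £0.00.
Line 2 (04.50, Pelica, 1,582 kg, £212,763.18):
Base rate for 04.50 is 18%.
Origin Pelica qualifies under the Ravos–Pelica agreement and 04.50 is covered: preferential rate Free applies instead.
Duty = £212,763.18 × 0% = £0.00.
Line 3 (64.62, Ulmark, 1,785 kg, £174,269.55):
Base rate for 64.62 is £3.31/kg.
64.62 has an FTA preferential rate, but origin Ulmark is not Pelica; base rate stands.
The additional-duty order on 64.62 targets Junia, not Ulmark; it does not apply.
Duty = 1,785 × £3.31 = £5,908.35.
Line 4 (28.71, Junia, 717 units, £22,097.94):
Base rate for 28.71 is £4.30/unit.
Duty = 717 × £4.30 = £3,083.10.
Total = £0.00 + £0.00 + £5,908.35 + £3,083.10 = £8,991.45.

£8,991.45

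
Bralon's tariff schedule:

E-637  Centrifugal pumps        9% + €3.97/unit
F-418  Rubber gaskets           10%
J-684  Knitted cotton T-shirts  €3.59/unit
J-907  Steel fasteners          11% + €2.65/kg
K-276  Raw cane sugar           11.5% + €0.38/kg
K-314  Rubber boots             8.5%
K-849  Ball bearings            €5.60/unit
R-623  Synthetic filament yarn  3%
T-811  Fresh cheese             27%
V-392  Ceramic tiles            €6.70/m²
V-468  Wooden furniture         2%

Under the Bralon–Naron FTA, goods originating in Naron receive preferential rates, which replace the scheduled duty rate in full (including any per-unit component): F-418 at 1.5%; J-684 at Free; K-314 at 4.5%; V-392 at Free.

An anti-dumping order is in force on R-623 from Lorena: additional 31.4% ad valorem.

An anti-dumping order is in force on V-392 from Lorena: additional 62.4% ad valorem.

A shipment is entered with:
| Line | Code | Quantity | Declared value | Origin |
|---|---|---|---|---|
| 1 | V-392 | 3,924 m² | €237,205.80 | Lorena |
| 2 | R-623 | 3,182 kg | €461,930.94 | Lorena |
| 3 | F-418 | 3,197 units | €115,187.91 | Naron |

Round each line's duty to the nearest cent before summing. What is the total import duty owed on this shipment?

Line 1 (V-392, Lorena, 3,924 m², €237,205.80):
Base rate for V-392 is €6.70/m².
V-392 has an FTA preferential rate, but origin Lorena is not Naron; base rate stands.
Additional duty on V-392 from Lorena: +62.4% ad valorem. Applied ad valorem rate = 62.4%.
Duty = €237,205.80 × 62.4% + 3,924 × €6.70 = €174,307.22.
Line 2 (R-623, Lorena, 3,182 kg, €461,930.94):
Base rate for R-623 is 3%.
Additional duty on R-623 from Lorena: +31.4%. Applied ad valorem rate: 3% + 31.4% = 34.4%.
Duty = €461,930.94 × 34.4% = €158,904.24.
Line 3 (F-418, Naron, 3,197 units, €115,187.91):
Base rate for F-418 is 10%.
Origin Naron qualifies under the Bralon–Naron agreement and F-418 is covered: preferential rate 1.5% applies instead.
Duty = €115,187.91 × 1.5% = €1,727.82.
Total = €174,307.22 + €158,904.24 + €1,727.82 = €334,939.28.

€334,939.28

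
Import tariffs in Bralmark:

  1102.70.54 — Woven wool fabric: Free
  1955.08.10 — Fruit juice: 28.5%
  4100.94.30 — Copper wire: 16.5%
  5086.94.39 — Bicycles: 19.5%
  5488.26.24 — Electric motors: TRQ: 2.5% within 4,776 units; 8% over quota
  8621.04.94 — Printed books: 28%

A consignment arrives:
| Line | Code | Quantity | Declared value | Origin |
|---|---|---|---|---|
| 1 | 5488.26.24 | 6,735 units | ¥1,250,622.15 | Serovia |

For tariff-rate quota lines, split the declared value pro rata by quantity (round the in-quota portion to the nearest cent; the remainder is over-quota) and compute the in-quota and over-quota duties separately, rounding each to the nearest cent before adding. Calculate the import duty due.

Line 1 (5488.26.24, Serovia, 6,735 units, ¥1,250,622.15):
Code 5488.26.24 is under a tariff-rate quota (threshold 4,776 units). In-quota: 4,776 units at 2.5%; over-quota: 1,959 units at 8%.
Pro-rata value split: in-quota = ¥1,250,622.15 × 4,776/6,735 = ¥886,855.44; over-quota = ¥1,250,622.15 − ¥886,855.44 = ¥363,766.71.
In-quota duty = ¥886,855.44 × 2.5% = ¥22,171.39. Over-quota duty = ¥363,766.71 × 8% = ¥29,101.34.
Line duty = ¥22,171.39 + ¥29,101.34 = ¥51,272.73.

¥51,272.73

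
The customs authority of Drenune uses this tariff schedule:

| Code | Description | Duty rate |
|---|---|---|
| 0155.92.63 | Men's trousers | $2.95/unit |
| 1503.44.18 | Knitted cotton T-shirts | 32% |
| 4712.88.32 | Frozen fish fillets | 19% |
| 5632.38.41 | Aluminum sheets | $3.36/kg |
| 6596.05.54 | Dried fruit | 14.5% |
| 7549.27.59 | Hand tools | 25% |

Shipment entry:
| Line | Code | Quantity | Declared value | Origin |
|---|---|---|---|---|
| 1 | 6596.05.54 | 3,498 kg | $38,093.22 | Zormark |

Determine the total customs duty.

$5,523.52

Line 1 (6596.05.54, Zormark, 3,498 kg, $38,093.22):
Base rate for 6596.05.54 is 14.5%.
Duty = $38,093.22 × 14.5% = $5,523.52.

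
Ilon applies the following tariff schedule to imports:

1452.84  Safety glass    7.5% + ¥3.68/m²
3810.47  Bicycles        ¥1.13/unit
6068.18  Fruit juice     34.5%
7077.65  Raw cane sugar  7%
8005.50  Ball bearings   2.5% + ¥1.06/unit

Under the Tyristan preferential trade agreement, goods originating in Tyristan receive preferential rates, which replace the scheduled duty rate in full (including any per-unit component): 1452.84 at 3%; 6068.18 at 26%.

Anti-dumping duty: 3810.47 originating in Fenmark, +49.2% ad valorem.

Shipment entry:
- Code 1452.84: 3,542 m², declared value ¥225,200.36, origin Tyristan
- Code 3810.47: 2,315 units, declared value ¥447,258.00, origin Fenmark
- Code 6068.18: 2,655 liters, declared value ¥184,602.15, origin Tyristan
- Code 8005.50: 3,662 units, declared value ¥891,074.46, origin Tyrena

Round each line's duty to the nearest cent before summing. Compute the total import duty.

¥303,578.04

Line 1 (1452.84, Tyristan, 3,542 m², ¥225,200.36):
Base rate for 1452.84 is 7.5% + ¥3.68/m².
Origin Tyristan qualifies under the Ilon–Tyristan agreement and 1452.84 is covered: preferential rate 3% applies instead.
Duty = ¥225,200.36 × 3% = ¥6,756.01.
Line 2 (3810.47, Fenmark, 2,315 units, ¥447,258.00):
Base rate for 3810.47 is ¥1.13/unit.
Additional duty on 3810.47 from Fenmark: +49.2% ad valorem. Applied ad valorem rate = 49.2%.
Duty = ¥447,258.00 × 49.2% + 2,315 × ¥1.13 = ¥222,666.89.
Line 3 (6068.18, Tyristan, 2,655 liters, ¥184,602.15):
Base rate for 6068.18 is 34.5%.
Origin Tyristan qualifies under the Ilon–Tyristan agreement and 6068.18 is covered: preferential rate 26% applies instead.
Duty = ¥184,602.15 × 26% = ¥47,996.56.
Line 4 (8005.50, Tyrena, 3,662 units, ¥891,074.46):
Base rate for 8005.50 is 2.5% + ¥1.06/unit.
Duty = ¥891,074.46 × 2.5% + 3,662 × ¥1.06 = ¥26,158.58.
Total = ¥6,756.01 + ¥222,666.89 + ¥47,996.56 + ¥26,158.58 = ¥303,578.04.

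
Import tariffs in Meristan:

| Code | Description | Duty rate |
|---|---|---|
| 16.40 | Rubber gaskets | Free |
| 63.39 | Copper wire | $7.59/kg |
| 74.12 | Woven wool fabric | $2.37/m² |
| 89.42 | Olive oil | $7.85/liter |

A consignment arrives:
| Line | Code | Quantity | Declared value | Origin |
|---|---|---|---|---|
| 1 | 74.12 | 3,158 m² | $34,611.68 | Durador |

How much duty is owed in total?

$7,484.46

Line 1 (74.12, Durador, 3,158 m², $34,611.68):
Base rate for 74.12 is $2.37/m².
Duty = 3,158 × $2.37 = $7,484.46.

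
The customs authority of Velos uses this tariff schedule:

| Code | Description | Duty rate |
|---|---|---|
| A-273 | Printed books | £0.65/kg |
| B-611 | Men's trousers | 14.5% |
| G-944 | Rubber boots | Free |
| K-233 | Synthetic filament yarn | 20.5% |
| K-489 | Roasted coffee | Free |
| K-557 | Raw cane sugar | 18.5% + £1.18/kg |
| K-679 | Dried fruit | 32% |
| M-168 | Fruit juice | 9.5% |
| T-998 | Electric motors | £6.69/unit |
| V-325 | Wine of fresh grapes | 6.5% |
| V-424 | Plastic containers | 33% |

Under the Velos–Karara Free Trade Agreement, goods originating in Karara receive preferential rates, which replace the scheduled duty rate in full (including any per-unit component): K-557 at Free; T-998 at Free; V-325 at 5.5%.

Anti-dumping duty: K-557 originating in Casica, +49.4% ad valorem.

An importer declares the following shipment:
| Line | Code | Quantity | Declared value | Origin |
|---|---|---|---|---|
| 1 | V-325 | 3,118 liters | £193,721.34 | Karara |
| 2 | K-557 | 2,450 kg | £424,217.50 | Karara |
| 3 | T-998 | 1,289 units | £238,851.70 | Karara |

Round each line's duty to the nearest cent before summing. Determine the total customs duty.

£10,654.67

Line 1 (V-325, Karara, 3,118 liters, £193,721.34):
Base rate for V-325 is 6.5%.
Origin Karara qualifies under the Velos–Karara agreement and V-325 is covered: preferential rate 5.5% applies instead.
Duty = £193,721.34 × 5.5% = £10,654.67.
Line 2 (K-557, Karara, 2,450 kg, £424,217.50):
Base rate for K-557 is 18.5% + £1.18/kg.
Origin Karara qualifies under the Velos–Karara agreement and K-557 is covered: preferential rate Free applies instead.
The additional-duty order on K-557 targets Casica, not Karara; it does not apply.
Duty = £424,217.50 × 0% = £0.00.
Line 3 (T-998, Karara, 1,289 units, £238,851.70):
Base rate for T-998 is £6.69/unit.
Origin Karara qualifies under the Velos–Karara agreement and T-998 is covered: preferential rate Free applies instead.
Duty = £238,851.70 × 0% = £0.00.
Total = £10,654.67 + £0.00 + £0.00 = £10,654.67.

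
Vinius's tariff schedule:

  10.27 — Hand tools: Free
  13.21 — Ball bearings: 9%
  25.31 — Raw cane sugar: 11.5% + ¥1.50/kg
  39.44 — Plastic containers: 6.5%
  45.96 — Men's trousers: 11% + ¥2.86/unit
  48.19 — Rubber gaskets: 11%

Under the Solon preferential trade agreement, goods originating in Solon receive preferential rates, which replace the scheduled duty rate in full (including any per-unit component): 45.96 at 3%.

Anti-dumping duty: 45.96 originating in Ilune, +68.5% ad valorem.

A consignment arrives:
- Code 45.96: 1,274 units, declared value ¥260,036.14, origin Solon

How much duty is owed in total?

¥7,801.08

Line 1 (45.96, Solon, 1,274 units, ¥260,036.14):
Base rate for 45.96 is 11% + ¥2.86/unit.
Origin Solon qualifies under the Vinius–Solon agreement and 45.96 is covered: preferential rate 3% applies instead.
The additional-duty order on 45.96 targets Ilune, not Solon; it does not apply.
Duty = ¥260,036.14 × 3% = ¥7,801.08.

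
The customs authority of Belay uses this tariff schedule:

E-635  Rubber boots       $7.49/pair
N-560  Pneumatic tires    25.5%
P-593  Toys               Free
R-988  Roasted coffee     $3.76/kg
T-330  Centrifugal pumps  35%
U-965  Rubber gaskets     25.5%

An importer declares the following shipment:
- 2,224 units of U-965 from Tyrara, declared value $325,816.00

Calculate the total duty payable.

$83,083.08

Line 1 (U-965, Tyrara, 2,224 units, $325,816.00):
Base rate for U-965 is 25.5%.
Duty = $325,816.00 × 25.5% = $83,083.08.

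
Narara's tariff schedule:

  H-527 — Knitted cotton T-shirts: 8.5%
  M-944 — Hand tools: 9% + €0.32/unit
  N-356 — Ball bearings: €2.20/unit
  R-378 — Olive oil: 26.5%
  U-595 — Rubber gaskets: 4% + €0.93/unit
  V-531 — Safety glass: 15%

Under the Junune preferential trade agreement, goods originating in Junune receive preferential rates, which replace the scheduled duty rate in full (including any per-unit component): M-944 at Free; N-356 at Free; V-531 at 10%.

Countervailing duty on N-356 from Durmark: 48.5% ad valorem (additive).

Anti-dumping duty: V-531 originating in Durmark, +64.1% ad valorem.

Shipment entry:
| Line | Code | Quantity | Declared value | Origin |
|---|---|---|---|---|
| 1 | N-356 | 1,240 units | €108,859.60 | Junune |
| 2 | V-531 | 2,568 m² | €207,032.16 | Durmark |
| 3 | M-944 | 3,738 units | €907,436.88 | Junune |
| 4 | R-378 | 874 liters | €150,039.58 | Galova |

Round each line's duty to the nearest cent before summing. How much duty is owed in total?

Line 1 (N-356, Junune, 1,240 units, €108,859.60):
Base rate for N-356 is €2.20/unit.
Origin Junune qualifies under the Narara–Junune agreement and N-356 is covered: preferential rate Free applies instead.
The additional-duty order on N-356 targets Durmark, not Junune; it does not apply.
Duty = €108,859.60 × 0% = €0.00.
Line 2 (V-531, Durmark, 2,568 m², €207,032.16):
Base rate for V-531 is 15%.
V-531 has an FTA preferential rate, but origin Durmark is not Junune; base rate stands.
Additional duty on V-531 from Durmark: +64.1%. Applied ad valorem rate: 15% + 64.1% = 79.1%.
Duty = €207,032.16 × 79.1% = €163,762.44.
Line 3 (M-944, Junune, 3,738 units, €907,436.88):
Base rate for M-944 is 9% + €0.32/unit.
Origin Junune qualifies under the Narara–Junune agreement and M-944 is covered: preferential rate Free applies instead.
Duty = €907,436.88 × 0% = €0.00.
Line 4 (R-378, Galova, 874 liters, €150,039.58):
Base rate for R-378 is 26.5%.
Duty = €150,039.58 × 26.5% = €39,760.49.
Total = €0.00 + €163,762.44 + €0.00 + €39,760.49 = €203,522.93.

€203,522.93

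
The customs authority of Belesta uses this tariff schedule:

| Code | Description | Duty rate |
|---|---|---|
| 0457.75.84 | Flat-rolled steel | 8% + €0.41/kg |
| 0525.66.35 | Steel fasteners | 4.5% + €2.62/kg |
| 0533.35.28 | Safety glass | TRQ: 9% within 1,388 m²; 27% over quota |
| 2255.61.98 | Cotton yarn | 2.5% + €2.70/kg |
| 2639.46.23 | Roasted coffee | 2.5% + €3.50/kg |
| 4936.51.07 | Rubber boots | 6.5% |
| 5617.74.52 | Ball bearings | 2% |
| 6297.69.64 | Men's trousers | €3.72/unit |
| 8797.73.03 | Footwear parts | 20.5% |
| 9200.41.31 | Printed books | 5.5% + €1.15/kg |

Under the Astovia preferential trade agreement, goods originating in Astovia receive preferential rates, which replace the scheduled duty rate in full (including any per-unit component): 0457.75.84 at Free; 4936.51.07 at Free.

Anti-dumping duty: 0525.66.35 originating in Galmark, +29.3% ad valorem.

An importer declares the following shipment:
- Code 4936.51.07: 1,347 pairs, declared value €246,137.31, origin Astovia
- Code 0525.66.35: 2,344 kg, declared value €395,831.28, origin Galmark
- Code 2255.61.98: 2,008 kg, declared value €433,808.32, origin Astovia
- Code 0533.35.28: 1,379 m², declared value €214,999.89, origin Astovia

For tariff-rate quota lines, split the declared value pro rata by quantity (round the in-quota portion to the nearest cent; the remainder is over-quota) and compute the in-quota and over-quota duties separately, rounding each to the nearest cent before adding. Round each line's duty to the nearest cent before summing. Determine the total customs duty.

Line 1 (4936.51.07, Astovia, 1,347 pairs, €246,137.31):
Base rate for 4936.51.07 is 6.5%.
Origin Astovia qualifies under the Belesta–Astovia agreement and 4936.51.07 is covered: preferential rate Free applies instead.
Duty = €246,137.31 × 0% = €0.00.
Line 2 (0525.66.35, Galmark, 2,344 kg, €395,831.28):
Base rate for 0525.66.35 is 4.5% + €2.62/kg.
Additional duty on 0525.66.35 from Galmark: +29.3%. Applied ad valorem rate: 4.5% + 29.3% = 33.8%.
Duty = €395,831.28 × 33.8% + 2,344 × €2.62 = €139,932.25.
Line 3 (2255.61.98, Astovia, 2,008 kg, €433,808.32):
Base rate for 2255.61.98 is 2.5% + €2.70/kg.
Origin Astovia is the FTA partner but 2255.61.98 is not on the preference list; base rate stands.
Duty = €433,808.32 × 2.5% + 2,008 × €2.70 = €16,266.81.
Line 4 (0533.35.28, Astovia, 1,379 m², €214,999.89):
Code 0533.35.28 is under a tariff-rate quota (threshold 1,388 m²). Quantity 1,379 m² is within the quota, so the in-quota rate 9% applies to the full value.
Duty = €214,999.89 × 9% = €19,349.99.
Total = €0.00 + €139,932.25 + €16,266.81 + €19,349.99 = €175,549.05.

€175,549.05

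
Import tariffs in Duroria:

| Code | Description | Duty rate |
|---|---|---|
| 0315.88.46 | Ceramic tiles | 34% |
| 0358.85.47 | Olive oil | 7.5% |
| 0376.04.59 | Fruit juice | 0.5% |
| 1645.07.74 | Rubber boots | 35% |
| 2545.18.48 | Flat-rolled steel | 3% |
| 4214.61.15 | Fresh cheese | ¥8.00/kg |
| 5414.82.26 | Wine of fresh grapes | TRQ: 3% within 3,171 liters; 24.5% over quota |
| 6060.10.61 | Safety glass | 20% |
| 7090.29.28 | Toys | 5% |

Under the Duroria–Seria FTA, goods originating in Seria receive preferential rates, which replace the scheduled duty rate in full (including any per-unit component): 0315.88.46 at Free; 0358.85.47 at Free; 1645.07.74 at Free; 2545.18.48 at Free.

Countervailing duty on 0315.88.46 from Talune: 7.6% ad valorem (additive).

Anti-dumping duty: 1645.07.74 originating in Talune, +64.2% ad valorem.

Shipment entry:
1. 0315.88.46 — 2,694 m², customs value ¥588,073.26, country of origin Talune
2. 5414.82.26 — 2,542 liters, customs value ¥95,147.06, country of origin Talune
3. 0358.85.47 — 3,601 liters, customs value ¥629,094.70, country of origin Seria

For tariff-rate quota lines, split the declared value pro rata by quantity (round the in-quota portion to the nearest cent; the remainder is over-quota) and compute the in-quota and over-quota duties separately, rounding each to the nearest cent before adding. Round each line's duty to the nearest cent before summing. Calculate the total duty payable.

¥247,492.89

Line 1 (0315.88.46, Talune, 2,694 m², ¥588,073.26):
Base rate for 0315.88.46 is 34%.
0315.88.46 has an FTA preferential rate, but origin Talune is not Seria; base rate stands.
Additional duty on 0315.88.46 from Talune: +7.6%. Applied ad valorem rate: 34% + 7.6% = 41.6%.
Duty = ¥588,073.26 × 41.6% = ¥244,638.48.
Line 2 (5414.82.26, Talune, 2,542 liters, ¥95,147.06):
Code 5414.82.26 is under a tariff-rate quota (threshold 3,171 liters). Quantity 2,542 liters is within the quota, so the in-quota rate 3% applies to the full value.
Duty = ¥95,147.06 × 3% = ¥2,854.41.
Line 3 (0358.85.47, Seria, 3,601 liters, ¥629,094.70):
Base rate for 0358.85.47 is 7.5%.
Origin Seria qualifies under the Duroria–Seria agreement and 0358.85.47 is covered: preferential rate Free applies instead.
Duty = ¥629,094.70 × 0% = ¥0.00.
Total = ¥244,638.48 + ¥2,854.41 + ¥0.00 = ¥247,492.89.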